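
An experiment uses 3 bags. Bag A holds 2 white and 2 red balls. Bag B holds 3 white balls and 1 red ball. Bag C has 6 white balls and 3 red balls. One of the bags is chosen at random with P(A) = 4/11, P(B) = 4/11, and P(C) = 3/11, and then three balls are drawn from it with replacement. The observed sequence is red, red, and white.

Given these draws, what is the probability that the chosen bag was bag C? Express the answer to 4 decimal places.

For each hypothesis, P(data | H) works out to: P(data | bag A) = (2/4)(2/4)(2/4) = 0.125; P(data | bag B) = (1/4)(1/4)(3/4) = 0.046875; P(data | bag C) = (3/9)(3/9)(6/9) = 0.074074.
Weighting by the prior gives 4/11 · 0.125 = 0.045455, 4/11 · 0.046875 = 0.017045, 3/11 · 0.074074 = 0.020202; with total 0.082702.
By Bayes' rule, P(bag C | data) = (0.020202) / (0.082702) = 0.24427.

0.2443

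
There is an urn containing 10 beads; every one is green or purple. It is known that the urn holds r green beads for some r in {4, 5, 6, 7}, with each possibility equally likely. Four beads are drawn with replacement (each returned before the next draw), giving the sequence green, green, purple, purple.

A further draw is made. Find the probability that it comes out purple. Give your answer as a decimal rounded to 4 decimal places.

Under each hypothesis, the probability of the observed sequence is: P(data | r = 4) = (4/10)(4/10)(6/10)(6/10) = 0.0576; P(data | r = 5) = (5/10)(5/10)(5/10)(5/10) = 0.0625; P(data | r = 6) = (6/10)(6/10)(4/10)(4/10) = 0.0576; P(data | r = 7) = (7/10)(7/10)(3/10)(3/10) = 0.0441.
Multiplying each by its prior: 1/4 · 0.0576 = 0.0144, 1/4 · 0.0625 = 0.015625, 1/4 · 0.0576 = 0.0144, 1/4 · 0.0441 = 0.011025; summing to 0.05545.
Normalising, the posterior is P(r = 4 | data) = 0.25969, P(r = 5 | data) = 0.28179, P(r = 6 | data) = 0.25969, P(r = 7 | data) = 0.19883.
The predictive probability is P(purple next | data) = (3/5)(0.25969) + (1/2)(0.28179) + (2/5)(0.25969) + (3/10)(0.19883) = 0.46023.

0.4602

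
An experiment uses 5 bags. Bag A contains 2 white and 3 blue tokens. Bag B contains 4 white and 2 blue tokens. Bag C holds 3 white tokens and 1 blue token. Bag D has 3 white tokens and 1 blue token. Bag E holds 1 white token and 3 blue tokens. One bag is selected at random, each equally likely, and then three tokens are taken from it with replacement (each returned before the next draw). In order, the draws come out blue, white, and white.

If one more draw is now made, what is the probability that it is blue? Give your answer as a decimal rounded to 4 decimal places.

0.3712

Compute the likelihood of the observed sequence for each case: P(data | bag A) = (3/5)(2/5)(2/5) = 0.096; P(data | bag B) = (2/6)(4/6)(4/6) = 0.14815; P(data | bag C) = (1/4)(3/4)(3/4) = 0.14062; P(data | bag D) = (1/4)(3/4)(3/4) = 0.14062; P(data | bag E) = (3/4)(1/4)(1/4) = 0.046875.
Multiplying each by its prior: 1/5 · 0.096 = 0.0192, 1/5 · 0.14815 = 0.02963, 1/5 · 0.14062 = 0.028125, 1/5 · 0.14062 = 0.028125, 1/5 · 0.046875 = 0.009375; these sum to 0.11445.
Dividing through by the total gives posterior P(bag A | data) = 0.16775, P(bag B | data) = 0.25888, P(bag C | data) = 0.24573, P(bag D | data) = 0.24573, P(bag E | data) = 0.08191.
So P(blue next | data) = Σ P(blue next | H) P(H | data) = (3/5)(0.16775) + (1/3)(0.25888) + (1/4)(0.24573) + (1/4)(0.24573) + (3/4)(0.08191) = 0.37124.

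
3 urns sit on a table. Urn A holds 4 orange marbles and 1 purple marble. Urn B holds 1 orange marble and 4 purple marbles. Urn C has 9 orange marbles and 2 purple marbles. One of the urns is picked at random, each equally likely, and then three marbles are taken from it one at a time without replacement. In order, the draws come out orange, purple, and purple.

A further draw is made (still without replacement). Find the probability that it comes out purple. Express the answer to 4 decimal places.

0.9167

For each hypothesis, P(data | H) works out to: P(data | urn A) = (4/5)(1/4)(0/3) = 0; P(data | urn B) = (1/5)(4/4)(3/3) = 1/5; P(data | urn C) = (9/11)(2/10)(1/9) = 1/55.
Weighting by the prior gives 1/3 · 0 = 0, 1/3 · 1/5 = 1/15, 1/3 · 1/55 = 1/165; these sum to 4/55.
Normalising, the posterior is P(urn A | data) = 0, P(urn B | data) = 11/12, P(urn C | data) = 1/12.
So P(purple next | data) = Σ P(purple next | H) P(H | data) = (1)(11/12) + (0)(1/12) = 11/12.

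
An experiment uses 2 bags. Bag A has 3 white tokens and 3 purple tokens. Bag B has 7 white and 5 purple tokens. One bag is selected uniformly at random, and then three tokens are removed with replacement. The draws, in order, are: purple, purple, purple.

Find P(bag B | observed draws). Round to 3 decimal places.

Compute the likelihood of the observed sequence for each case: P(data | bag A) = (3/6)(3/6)(3/6) = 0.125; P(data | bag B) = (5/12)(5/12)(5/12) = 0.072338.
Multiplying each by its prior: 1/2 · 0.125 = 0.0625, 1/2 · 0.072338 = 0.036169; these sum to 0.098669.
So P(bag B | data) = (0.036169) / (0.098669) = 0.36657.

0.367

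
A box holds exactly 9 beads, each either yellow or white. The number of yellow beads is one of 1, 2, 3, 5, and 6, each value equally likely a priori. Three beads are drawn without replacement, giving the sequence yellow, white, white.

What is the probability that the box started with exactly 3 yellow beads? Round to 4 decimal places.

0.2761

Under each hypothesis, the probability of the observed sequence is: P(data | r = 1) = (1/9)(8/8)(7/7) = 0.11111; P(data | r = 2) = (2/9)(7/8)(6/7) = 0.16667; P(data | r = 3) = (3/9)(6/8)(5/7) = 0.17857; P(data | r = 5) = (5/9)(4/8)(3/7) = 0.11905; P(data | r = 6) = (6/9)(3/8)(2/7) = 0.071429.
The prior-weighted likelihoods are 1/5 · 0.11111 = 0.022222, 1/5 · 0.16667 = 0.033333, 1/5 · 0.17857 = 0.035714, 1/5 · 0.11905 = 0.02381, 1/5 · 0.071429 = 0.014286; these sum to 0.12937.
By Bayes' rule, P(r = 3 | data) = (0.035714) / (0.12937) = 0.27607.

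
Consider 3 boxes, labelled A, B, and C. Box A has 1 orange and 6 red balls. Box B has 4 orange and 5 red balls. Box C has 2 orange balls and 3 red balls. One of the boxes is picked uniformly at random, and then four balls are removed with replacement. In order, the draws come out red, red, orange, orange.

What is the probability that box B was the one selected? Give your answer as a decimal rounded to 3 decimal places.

Under each hypothesis, the probability of the observed sequence is: P(data | box A) = (6/7)(6/7)(1/7)(1/7) = 0.014994; P(data | box B) = (5/9)(5/9)(4/9)(4/9) = 0.060966; P(data | box C) = (3/5)(3/5)(2/5)(2/5) = 0.0576.
Weighting by the prior gives 1/3 · 0.014994 = 0.0049979, 1/3 · 0.060966 = 0.020322, 1/3 · 0.0576 = 0.0192; summing to 0.04452.
Hence P(box B | data) = (0.020322) / (0.04452) = 0.45647.

0.456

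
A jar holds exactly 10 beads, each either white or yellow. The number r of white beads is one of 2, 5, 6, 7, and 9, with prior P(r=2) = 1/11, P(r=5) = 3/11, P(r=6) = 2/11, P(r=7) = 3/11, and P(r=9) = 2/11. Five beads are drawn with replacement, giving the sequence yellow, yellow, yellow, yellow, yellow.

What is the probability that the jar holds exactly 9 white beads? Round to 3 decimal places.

0.000

For each hypothesis, P(data | H) works out to: P(data | r = 2) = (8/10)(8/10)(8/10)(8/10)(8/10) = 0.32768; P(data | r = 5) = (5/10)(5/10)(5/10)(5/10)(5/10) = 0.03125; P(data | r = 6) = (4/10)(4/10)(4/10)(4/10)(4/10) = 0.01024; P(data | r = 7) = (3/10)(3/10)(3/10)(3/10)(3/10) = 0.00243; P(data | r = 9) = (1/10)(1/10)(1/10)(1/10)(1/10) = 1e-05.
The prior-weighted likelihoods are 1/11 · 0.32768 = 0.029789, 3/11 · 0.03125 = 0.0085227, 2/11 · 0.01024 = 0.0018618, 3/11 · 0.00243 = 0.00066273, 2/11 · 1e-05 = 1.8182e-06; summing to 0.040838.
Therefore the posterior P(r = 9 | data) = (1.8182e-06) / (0.040838) = 4.4522e-05.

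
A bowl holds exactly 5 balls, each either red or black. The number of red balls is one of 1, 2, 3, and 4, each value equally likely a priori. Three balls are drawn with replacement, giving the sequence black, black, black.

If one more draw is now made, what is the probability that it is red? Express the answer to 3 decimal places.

0.292

For each hypothesis, P(data | H) works out to: P(data | r = 1) = (4/5)(4/5)(4/5) = 64/125; P(data | r = 2) = (3/5)(3/5)(3/5) = 27/125; P(data | r = 3) = (2/5)(2/5)(2/5) = 8/125; P(data | r = 4) = (1/5)(1/5)(1/5) = 1/125.
The prior-weighted likelihoods are 1/4 · 64/125 = 16/125, 1/4 · 27/125 = 27/500, 1/4 · 8/125 = 2/125, 1/4 · 1/125 = 1/500; with total 1/5.
Normalising, the posterior is P(r = 1 | data) = 16/25, P(r = 2 | data) = 27/100, P(r = 3 | data) = 2/25, P(r = 4 | data) = 1/100.
Averaging over the posterior, P(red next | data) = (1/5)(16/25) + (2/5)(27/100) + (3/5)(2/25) + (4/5)(1/100) = 73/250.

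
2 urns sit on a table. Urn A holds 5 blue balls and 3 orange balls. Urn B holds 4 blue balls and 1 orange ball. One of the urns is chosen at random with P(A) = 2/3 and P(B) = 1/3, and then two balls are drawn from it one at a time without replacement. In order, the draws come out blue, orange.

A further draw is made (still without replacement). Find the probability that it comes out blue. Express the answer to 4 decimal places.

0.7573

Compute the likelihood of the observed sequence for each case: P(data | urn A) = (5/8)(3/7) = 15/56; P(data | urn B) = (4/5)(1/4) = 1/5.
The prior-weighted likelihoods are 2/3 · 15/56 = 5/28, 1/3 · 1/5 = 1/15; with total 103/420.
The posterior is then P(urn A | data) = 75/103, P(urn B | data) = 28/103.
So P(blue next | data) = Σ P(blue next | H) P(H | data) = (2/3)(75/103) + (1)(28/103) = 78/103.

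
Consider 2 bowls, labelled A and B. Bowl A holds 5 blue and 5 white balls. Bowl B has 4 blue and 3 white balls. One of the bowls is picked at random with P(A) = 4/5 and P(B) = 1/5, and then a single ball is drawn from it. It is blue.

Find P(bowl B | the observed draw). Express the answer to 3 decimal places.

0.222

Compute the likelihood of this draw for each case: P(data | bowl A) = (5/10) = 1/2; P(data | bowl B) = (4/7) = 4/7.
Multiplying each by its prior: 4/5 · 1/2 = 2/5, 1/5 · 4/7 = 4/35; summing to 18/35.
By Bayes' rule, P(bowl B | data) = (4/35) / (18/35) = 2/9.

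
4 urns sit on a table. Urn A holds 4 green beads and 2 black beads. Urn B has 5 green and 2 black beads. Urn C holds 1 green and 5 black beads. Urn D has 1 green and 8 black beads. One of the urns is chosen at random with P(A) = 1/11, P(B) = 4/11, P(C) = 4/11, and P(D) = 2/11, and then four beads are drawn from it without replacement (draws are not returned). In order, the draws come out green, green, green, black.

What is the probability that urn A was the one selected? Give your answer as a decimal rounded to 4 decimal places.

0.1892

The likelihood of the observed sequence under each hypothesis: P(data | urn A) = (4/6)(3/5)(2/4)(2/3) = 0.13333; P(data | urn B) = (5/7)(4/6)(3/5)(2/4) = 0.14286; P(data | urn C) = (1/6)(0/5) = 0; P(data | urn D) = (1/9)(0/8) = 0.
Multiplying each by its prior: 1/11 · 0.13333 = 0.012121, 4/11 · 0.14286 = 0.051948, 4/11 · 0 = 0, 2/11 · 0 = 0; summing to 0.064069.
Hence P(urn A | data) = (0.012121) / (0.064069) = 0.18919.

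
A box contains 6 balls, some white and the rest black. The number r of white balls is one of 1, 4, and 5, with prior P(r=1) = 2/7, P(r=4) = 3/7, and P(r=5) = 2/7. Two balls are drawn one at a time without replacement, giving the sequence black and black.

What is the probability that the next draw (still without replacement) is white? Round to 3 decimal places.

Under each hypothesis, the probability of the observed sequence is: P(data | r = 1) = (5/6)(4/5) = 2/3; P(data | r = 4) = (2/6)(1/5) = 1/15; P(data | r = 5) = (1/6)(0/5) = 0.
Weighting by the prior gives 2/7 · 2/3 = 4/21, 3/7 · 1/15 = 1/35, 2/7 · 0 = 0; summing to 23/105.
Normalising, the posterior is P(r = 1 | data) = 20/23, P(r = 4 | data) = 3/23, P(r = 5 | data) = 0.
So P(white next | data) = Σ P(white next | H) P(H | data) = (1/4)(20/23) + (1)(3/23) = 8/23.

0.348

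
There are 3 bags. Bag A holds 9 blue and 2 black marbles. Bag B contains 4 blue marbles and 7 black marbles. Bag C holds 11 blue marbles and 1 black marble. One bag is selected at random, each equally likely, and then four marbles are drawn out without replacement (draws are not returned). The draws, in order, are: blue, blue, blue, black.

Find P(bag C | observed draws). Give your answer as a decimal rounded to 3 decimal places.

0.359

Under each hypothesis, the probability of the observed sequence is: P(data | bag A) = (9/11)(8/10)(7/9)(2/8) = 7/55; P(data | bag B) = (4/11)(3/10)(2/9)(7/8) = 7/330; P(data | bag C) = (11/12)(10/11)(9/10)(1/9) = 1/12.
Weighting by the prior gives 1/3 · 7/55 = 7/165, 1/3 · 7/330 = 7/990, 1/3 · 1/12 = 1/36; summing to 17/220.
By Bayes' rule, P(bag C | data) = (1/36) / (17/220) = 55/153.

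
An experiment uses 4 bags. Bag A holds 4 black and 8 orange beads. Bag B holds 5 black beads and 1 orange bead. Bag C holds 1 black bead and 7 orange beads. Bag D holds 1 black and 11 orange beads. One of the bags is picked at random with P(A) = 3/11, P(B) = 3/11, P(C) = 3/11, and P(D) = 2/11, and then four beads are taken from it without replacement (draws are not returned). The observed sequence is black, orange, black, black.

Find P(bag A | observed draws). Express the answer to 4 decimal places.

0.0884

Under each hypothesis, the probability of the observed sequence is: P(data | bag A) = (4/12)(8/11)(3/10)(2/9) = 0.016162; P(data | bag B) = (5/6)(1/5)(4/4)(3/3) = 0.16667; P(data | bag C) = (1/8)(7/7)(0/6) = 0; P(data | bag D) = (1/12)(11/11)(0/10) = 0.
The prior-weighted likelihoods are 3/11 · 0.016162 = 0.0044077, 3/11 · 0.16667 = 0.045455, 3/11 · 0 = 0, 2/11 · 0 = 0; summing to 0.049862.
Hence P(bag A | data) = (0.0044077) / (0.049862) = 0.088398.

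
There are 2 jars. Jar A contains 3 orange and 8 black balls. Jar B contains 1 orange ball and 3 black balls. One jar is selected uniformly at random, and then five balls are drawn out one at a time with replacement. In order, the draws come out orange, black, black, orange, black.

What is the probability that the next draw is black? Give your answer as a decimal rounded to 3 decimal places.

Compute the likelihood of the observed sequence for each case: P(data | jar A) = (3/11)(8/11)(8/11)(3/11)(8/11) = 0.028612; P(data | jar B) = (1/4)(3/4)(3/4)(1/4)(3/4) = 0.026367.
The prior-weighted likelihoods are 1/2 · 0.028612 = 0.014306, 1/2 · 0.026367 = 0.013184; summing to 0.02749.
The posterior is then P(jar A | data) = 0.52042, P(jar B | data) = 0.47958.
So P(black next | data) = Σ P(black next | H) P(H | data) = (8/11)(0.52042) + (3/4)(0.47958) = 0.73817.

0.738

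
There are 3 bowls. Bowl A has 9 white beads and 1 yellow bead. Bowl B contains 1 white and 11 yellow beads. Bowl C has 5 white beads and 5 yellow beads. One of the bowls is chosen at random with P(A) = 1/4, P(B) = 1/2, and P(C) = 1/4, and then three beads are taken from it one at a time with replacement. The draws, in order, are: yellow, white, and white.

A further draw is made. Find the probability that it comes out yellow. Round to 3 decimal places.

For each hypothesis, P(data | H) works out to: P(data | bowl A) = (1/10)(9/10)(9/10) = 0.081; P(data | bowl B) = (11/12)(1/12)(1/12) = 0.0063657; P(data | bowl C) = (5/10)(5/10)(5/10) = 0.125.
Weighting by the prior gives 1/4 · 0.081 = 0.02025, 1/2 · 0.0063657 = 0.0031829, 1/4 · 0.125 = 0.03125; these sum to 0.054683.
Dividing through by the total gives posterior P(bowl A | data) = 0.37032, P(bowl B | data) = 0.058206, P(bowl C | data) = 0.57148.
So P(yellow next | data) = Σ P(yellow next | H) P(H | data) = (1/10)(0.37032) + (11/12)(0.058206) + (1/2)(0.57148) = 0.37613.

0.376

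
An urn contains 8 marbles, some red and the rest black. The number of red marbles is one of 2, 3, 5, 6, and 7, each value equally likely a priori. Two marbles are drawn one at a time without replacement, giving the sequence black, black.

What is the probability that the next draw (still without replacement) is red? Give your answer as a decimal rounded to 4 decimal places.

For each hypothesis, P(data | H) works out to: P(data | r = 2) = (6/8)(5/7) = 15/28; P(data | r = 3) = (5/8)(4/7) = 5/14; P(data | r = 5) = (3/8)(2/7) = 3/28; P(data | r = 6) = (2/8)(1/7) = 1/28; P(data | r = 7) = (1/8)(0/7) = 0.
The prior-weighted likelihoods are 1/5 · 15/28 = 3/28, 1/5 · 5/14 = 1/14, 1/5 · 3/28 = 3/140, 1/5 · 1/28 = 1/140, 1/5 · 0 = 0; these sum to 29/140.
Dividing through by the total gives posterior P(r = 2 | data) = 15/29, P(r = 3 | data) = 10/29, P(r = 5 | data) = 3/29, P(r = 6 | data) = 1/29, P(r = 7 | data) = 0.
So P(red next | data) = Σ P(red next | H) P(H | data) = (1/3)(15/29) + (1/2)(10/29) + (5/6)(3/29) + (1)(1/29) = 27/58.

0.4655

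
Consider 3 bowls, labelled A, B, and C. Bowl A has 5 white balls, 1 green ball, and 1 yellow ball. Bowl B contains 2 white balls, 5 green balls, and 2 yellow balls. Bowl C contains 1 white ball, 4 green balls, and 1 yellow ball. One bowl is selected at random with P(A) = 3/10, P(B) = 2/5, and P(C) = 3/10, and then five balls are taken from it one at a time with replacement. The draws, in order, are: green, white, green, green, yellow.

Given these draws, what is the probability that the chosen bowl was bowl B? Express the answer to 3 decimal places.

0.570

For each hypothesis, P(data | H) works out to: P(data | bowl A) = (1/7)(5/7)(1/7)(1/7)(1/7) = 0.0002975; P(data | bowl B) = (5/9)(2/9)(5/9)(5/9)(2/9) = 0.0084675; P(data | bowl C) = (4/6)(1/6)(4/6)(4/6)(1/6) = 0.0082305.
The prior-weighted likelihoods are 3/10 · 0.0002975 = 8.9249e-05, 2/5 · 0.0084675 = 0.003387, 3/10 · 0.0082305 = 0.0024691; summing to 0.0059454.
By Bayes' rule, P(bowl B | data) = (0.003387) / (0.0059454) = 0.56969.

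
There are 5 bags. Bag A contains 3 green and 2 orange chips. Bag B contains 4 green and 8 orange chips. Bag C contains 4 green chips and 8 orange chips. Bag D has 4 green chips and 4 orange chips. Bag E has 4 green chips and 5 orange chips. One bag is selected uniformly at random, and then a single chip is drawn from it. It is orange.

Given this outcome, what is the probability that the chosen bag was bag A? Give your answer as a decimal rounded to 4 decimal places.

The likelihood of this draw under each hypothesis: P(data | bag A) = (2/5) = 2/5; P(data | bag B) = (8/12) = 2/3; P(data | bag C) = (8/12) = 2/3; P(data | bag D) = (4/8) = 1/2; P(data | bag E) = (5/9) = 5/9.
Weighting by the prior gives 1/5 · 2/5 = 2/25, 1/5 · 2/3 = 2/15, 1/5 · 2/3 = 2/15, 1/5 · 1/2 = 1/10, 1/5 · 5/9 = 1/9; summing to 251/450.
Therefore the posterior P(bag A | data) = (2/25) / (251/450) = 36/251.

0.1434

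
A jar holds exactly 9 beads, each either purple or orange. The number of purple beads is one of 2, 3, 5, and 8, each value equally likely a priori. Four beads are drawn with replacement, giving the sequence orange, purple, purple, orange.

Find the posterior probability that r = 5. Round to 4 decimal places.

Compute the likelihood of the observed sequence for each case: P(data | r = 2) = (7/9)(2/9)(2/9)(7/9) = 0.029873; P(data | r = 3) = (6/9)(3/9)(3/9)(6/9) = 0.049383; P(data | r = 5) = (4/9)(5/9)(5/9)(4/9) = 0.060966; P(data | r = 8) = (1/9)(8/9)(8/9)(1/9) = 0.0097546.
Multiplying each by its prior: 1/4 · 0.029873 = 0.0074684, 1/4 · 0.049383 = 0.012346, 1/4 · 0.060966 = 0.015242, 1/4 · 0.0097546 = 0.0024387; these sum to 0.037494.
By Bayes' rule, P(r = 5 | data) = (0.015242) / (0.037494) = 0.4065.

0.4065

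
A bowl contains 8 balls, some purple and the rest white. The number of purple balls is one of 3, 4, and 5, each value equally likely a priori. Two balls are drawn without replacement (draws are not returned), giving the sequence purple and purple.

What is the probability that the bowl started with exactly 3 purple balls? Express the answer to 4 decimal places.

0.1579

Under each hypothesis, the probability of the observed sequence is: P(data | r = 3) = (3/8)(2/7) = 3/28; P(data | r = 4) = (4/8)(3/7) = 3/14; P(data | r = 5) = (5/8)(4/7) = 5/14.
Multiplying each by its prior: 1/3 · 3/28 = 1/28, 1/3 · 3/14 = 1/14, 1/3 · 5/14 = 5/42; with total 19/84.
Therefore the posterior P(r = 3 | data) = (1/28) / (19/84) = 3/19.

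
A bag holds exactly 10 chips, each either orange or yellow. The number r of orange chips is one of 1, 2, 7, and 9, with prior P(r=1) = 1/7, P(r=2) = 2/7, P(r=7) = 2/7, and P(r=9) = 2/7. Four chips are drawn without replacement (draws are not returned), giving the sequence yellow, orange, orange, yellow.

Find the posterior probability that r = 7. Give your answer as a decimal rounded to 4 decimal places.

Compute the likelihood of the observed sequence for each case: P(data | r = 1) = (9/10)(1/9)(0/8) = 0; P(data | r = 2) = (8/10)(2/9)(1/8)(7/7) = 1/45; P(data | r = 7) = (3/10)(7/9)(6/8)(2/7) = 1/20; P(data | r = 9) = (1/10)(9/9)(8/8)(0/7) = 0.
Weighting by the prior gives 1/7 · 0 = 0, 2/7 · 1/45 = 2/315, 2/7 · 1/20 = 1/70, 2/7 · 0 = 0; these sum to 13/630.
Therefore the posterior P(r = 7 | data) = (1/70) / (13/630) = 9/13.

0.6923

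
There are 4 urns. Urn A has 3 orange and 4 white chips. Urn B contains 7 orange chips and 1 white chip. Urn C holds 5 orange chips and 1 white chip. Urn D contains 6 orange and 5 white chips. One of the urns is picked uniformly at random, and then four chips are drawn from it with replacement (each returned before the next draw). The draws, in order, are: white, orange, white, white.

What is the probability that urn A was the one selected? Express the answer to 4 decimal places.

0.5847

Compute the likelihood of the observed sequence for each case: P(data | urn A) = (4/7)(3/7)(4/7)(4/7) = 0.079967; P(data | urn B) = (1/8)(7/8)(1/8)(1/8) = 0.001709; P(data | urn C) = (1/6)(5/6)(1/6)(1/6) = 0.003858; P(data | urn D) = (5/11)(6/11)(5/11)(5/11) = 0.051226.
Weighting by the prior gives 1/4 · 0.079967 = 0.019992, 1/4 · 0.001709 = 0.00042725, 1/4 · 0.003858 = 0.00096451, 1/4 · 0.051226 = 0.012807; with total 0.03419.
By Bayes' rule, P(urn A | data) = (0.019992) / (0.03419) = 0.58472.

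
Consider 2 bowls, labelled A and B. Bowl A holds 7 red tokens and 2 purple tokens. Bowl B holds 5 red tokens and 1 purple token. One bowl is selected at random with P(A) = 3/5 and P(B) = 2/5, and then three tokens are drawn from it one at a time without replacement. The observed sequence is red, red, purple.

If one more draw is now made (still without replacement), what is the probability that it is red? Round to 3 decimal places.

0.900

For each hypothesis, P(data | H) works out to: P(data | bowl A) = (7/9)(6/8)(2/7) = 1/6; P(data | bowl B) = (5/6)(4/5)(1/4) = 1/6.
Weighting by the prior gives 3/5 · 1/6 = 1/10, 2/5 · 1/6 = 1/15; summing to 1/6.
Normalising, the posterior is P(bowl A | data) = 3/5, P(bowl B | data) = 2/5.
Averaging over the posterior, P(red next | data) = (5/6)(3/5) + (1)(2/5) = 9/10.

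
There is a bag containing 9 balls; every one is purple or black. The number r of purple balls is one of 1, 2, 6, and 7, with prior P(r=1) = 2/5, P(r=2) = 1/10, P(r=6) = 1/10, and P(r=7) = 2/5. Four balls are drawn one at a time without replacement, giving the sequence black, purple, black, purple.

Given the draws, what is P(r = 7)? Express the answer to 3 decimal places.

0.560

For each hypothesis, P(data | H) works out to: P(data | r = 1) = (8/9)(1/8)(7/7)(0/6) = 0; P(data | r = 2) = (7/9)(2/8)(6/7)(1/6) = 1/36; P(data | r = 6) = (3/9)(6/8)(2/7)(5/6) = 5/84; P(data | r = 7) = (2/9)(7/8)(1/7)(6/6) = 1/36.
The prior-weighted likelihoods are 2/5 · 0 = 0, 1/10 · 1/36 = 1/360, 1/10 · 5/84 = 1/168, 2/5 · 1/36 = 1/90; these sum to 5/252.
Therefore the posterior P(r = 7 | data) = (1/90) / (5/252) = 14/25.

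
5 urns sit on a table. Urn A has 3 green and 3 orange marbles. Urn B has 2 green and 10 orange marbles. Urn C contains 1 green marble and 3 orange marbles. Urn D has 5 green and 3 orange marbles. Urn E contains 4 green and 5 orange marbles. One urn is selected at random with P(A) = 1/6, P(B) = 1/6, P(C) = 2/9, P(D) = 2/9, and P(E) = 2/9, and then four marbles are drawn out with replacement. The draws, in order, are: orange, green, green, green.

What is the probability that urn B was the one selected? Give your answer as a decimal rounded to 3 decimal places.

For each hypothesis, P(data | H) works out to: P(data | urn A) = (3/6)(3/6)(3/6)(3/6) = 0.0625; P(data | urn B) = (10/12)(2/12)(2/12)(2/12) = 0.003858; P(data | urn C) = (3/4)(1/4)(1/4)(1/4) = 0.011719; P(data | urn D) = (3/8)(5/8)(5/8)(5/8) = 0.091553; P(data | urn E) = (5/9)(4/9)(4/9)(4/9) = 0.048773.
The prior-weighted likelihoods are 1/6 · 0.0625 = 0.010417, 1/6 · 0.003858 = 0.000643, 2/9 · 0.011719 = 0.0026042, 2/9 · 0.091553 = 0.020345, 2/9 · 0.048773 = 0.010838; with total 0.044847.
Hence P(urn B | data) = (0.000643) / (0.044847) = 0.014338.

0.014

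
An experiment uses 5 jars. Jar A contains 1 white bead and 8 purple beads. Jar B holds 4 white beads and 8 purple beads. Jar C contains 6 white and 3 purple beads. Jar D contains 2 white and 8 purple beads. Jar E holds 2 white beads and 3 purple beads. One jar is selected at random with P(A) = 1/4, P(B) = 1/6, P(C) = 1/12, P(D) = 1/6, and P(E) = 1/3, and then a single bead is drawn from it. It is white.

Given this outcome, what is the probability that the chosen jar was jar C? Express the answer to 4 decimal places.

The likelihood of this draw under each hypothesis: P(data | jar A) = (1/9) = 1/9; P(data | jar B) = (4/12) = 1/3; P(data | jar C) = (6/9) = 2/3; P(data | jar D) = (2/10) = 1/5; P(data | jar E) = (2/5) = 2/5.
Multiplying each by its prior: 1/4 · 1/9 = 1/36, 1/6 · 1/3 = 1/18, 1/12 · 2/3 = 1/18, 1/6 · 1/5 = 1/30, 1/3 · 2/5 = 2/15; with total 11/36.
By Bayes' rule, P(jar C | data) = (1/18) / (11/36) = 2/11.

0.1818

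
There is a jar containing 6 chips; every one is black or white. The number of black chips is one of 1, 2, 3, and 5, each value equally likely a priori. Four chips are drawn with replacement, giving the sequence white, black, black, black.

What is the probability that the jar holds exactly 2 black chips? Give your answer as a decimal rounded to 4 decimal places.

0.1317

The likelihood of the observed sequence under each hypothesis: P(data | r = 1) = (5/6)(1/6)(1/6)(1/6) = 0.003858; P(data | r = 2) = (4/6)(2/6)(2/6)(2/6) = 0.024691; P(data | r = 3) = (3/6)(3/6)(3/6)(3/6) = 0.0625; P(data | r = 5) = (1/6)(5/6)(5/6)(5/6) = 0.096451.
Multiplying each by its prior: 1/4 · 0.003858 = 0.00096451, 1/4 · 0.024691 = 0.0061728, 1/4 · 0.0625 = 0.015625, 1/4 · 0.096451 = 0.024113; these sum to 0.046875.
So P(r = 2 | data) = (0.0061728) / (0.046875) = 0.13169.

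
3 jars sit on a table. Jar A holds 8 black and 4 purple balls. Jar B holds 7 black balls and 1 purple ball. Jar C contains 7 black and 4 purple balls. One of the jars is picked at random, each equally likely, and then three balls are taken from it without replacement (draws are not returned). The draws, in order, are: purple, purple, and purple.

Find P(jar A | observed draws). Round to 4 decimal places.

0.4286

Compute the likelihood of the observed sequence for each case: P(data | jar A) = (4/12)(3/11)(2/10) = 1/55; P(data | jar B) = (1/8)(0/7) = 0; P(data | jar C) = (4/11)(3/10)(2/9) = 4/165.
Multiplying each by its prior: 1/3 · 1/55 = 1/165, 1/3 · 0 = 0, 1/3 · 4/165 = 4/495; summing to 7/495.
Hence P(jar A | data) = (1/165) / (7/495) = 3/7.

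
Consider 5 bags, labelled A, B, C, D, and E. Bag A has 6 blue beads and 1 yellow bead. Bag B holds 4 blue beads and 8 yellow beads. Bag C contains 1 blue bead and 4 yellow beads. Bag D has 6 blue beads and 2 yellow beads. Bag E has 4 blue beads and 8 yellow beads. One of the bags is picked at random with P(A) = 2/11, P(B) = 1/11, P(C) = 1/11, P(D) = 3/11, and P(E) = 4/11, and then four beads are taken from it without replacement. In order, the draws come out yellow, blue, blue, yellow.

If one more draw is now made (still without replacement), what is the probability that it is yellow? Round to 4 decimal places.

Compute the likelihood of the observed sequence for each case: P(data | bag A) = (1/7)(6/6)(5/5)(0/4) = 0; P(data | bag B) = (8/12)(4/11)(3/10)(7/9) = 0.056566; P(data | bag C) = (4/5)(1/4)(0/3) = 0; P(data | bag D) = (2/8)(6/7)(5/6)(1/5) = 0.035714; P(data | bag E) = (8/12)(4/11)(3/10)(7/9) = 0.056566.
Multiplying each by its prior: 2/11 · 0 = 0, 1/11 · 0.056566 = 0.0051423, 1/11 · 0 = 0, 3/11 · 0.035714 = 0.0097403, 4/11 · 0.056566 = 0.020569; summing to 0.035452.
The posterior is then P(bag A | data) = 0, P(bag B | data) = 0.14505, P(bag C | data) = 0, P(bag D | data) = 0.27475, P(bag E | data) = 0.5802.
So P(yellow next | data) = Σ P(yellow next | H) P(H | data) = (3/4)(0.14505) + (0)(0.27475) + (3/4)(0.5802) = 0.54394.

0.5439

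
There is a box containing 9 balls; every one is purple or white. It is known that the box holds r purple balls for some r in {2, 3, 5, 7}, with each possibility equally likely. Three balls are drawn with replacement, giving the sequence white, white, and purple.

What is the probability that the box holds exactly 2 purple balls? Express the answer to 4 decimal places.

For each hypothesis, P(data | H) works out to: P(data | r = 2) = (7/9)(7/9)(2/9) = 0.13443; P(data | r = 3) = (6/9)(6/9)(3/9) = 0.14815; P(data | r = 5) = (4/9)(4/9)(5/9) = 0.10974; P(data | r = 7) = (2/9)(2/9)(7/9) = 0.038409.
Weighting by the prior gives 1/4 · 0.13443 = 0.033608, 1/4 · 0.14815 = 0.037037, 1/4 · 0.10974 = 0.027435, 1/4 · 0.038409 = 0.0096022; summing to 0.10768.
Hence P(r = 2 | data) = (0.033608) / (0.10768) = 0.3121.

0.3121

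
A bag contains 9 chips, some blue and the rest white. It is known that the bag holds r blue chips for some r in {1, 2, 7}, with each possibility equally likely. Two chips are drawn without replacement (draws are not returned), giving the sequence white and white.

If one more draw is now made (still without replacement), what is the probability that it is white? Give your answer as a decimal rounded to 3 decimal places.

Compute the likelihood of the observed sequence for each case: P(data | r = 1) = (8/9)(7/8) = 7/9; P(data | r = 2) = (7/9)(6/8) = 7/12; P(data | r = 7) = (2/9)(1/8) = 1/36.
The prior-weighted likelihoods are 1/3 · 7/9 = 7/27, 1/3 · 7/12 = 7/36, 1/3 · 1/36 = 1/108; these sum to 25/54.
The posterior is then P(r = 1 | data) = 14/25, P(r = 2 | data) = 21/50, P(r = 7 | data) = 1/50.
Averaging over the posterior, P(white next | data) = (6/7)(14/25) + (5/7)(21/50) + (0)(1/50) = 39/50.

0.780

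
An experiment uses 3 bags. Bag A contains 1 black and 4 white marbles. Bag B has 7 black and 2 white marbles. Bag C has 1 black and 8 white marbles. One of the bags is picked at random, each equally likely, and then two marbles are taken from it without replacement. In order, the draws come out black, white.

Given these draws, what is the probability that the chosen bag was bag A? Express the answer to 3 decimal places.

For each hypothesis, P(data | H) works out to: P(data | bag A) = (1/5)(4/4) = 1/5; P(data | bag B) = (7/9)(2/8) = 7/36; P(data | bag C) = (1/9)(8/8) = 1/9.
Multiplying each by its prior: 1/3 · 1/5 = 1/15, 1/3 · 7/36 = 7/108, 1/3 · 1/9 = 1/27; with total 91/540.
Therefore the posterior P(bag A | data) = (1/15) / (91/540) = 36/91.

0.396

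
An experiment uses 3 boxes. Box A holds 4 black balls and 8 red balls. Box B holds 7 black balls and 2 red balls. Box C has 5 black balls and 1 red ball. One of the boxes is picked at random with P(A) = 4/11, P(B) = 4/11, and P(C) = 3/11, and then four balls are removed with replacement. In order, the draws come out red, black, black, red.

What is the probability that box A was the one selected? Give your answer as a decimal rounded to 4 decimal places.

0.5269

Compute the likelihood of the observed sequence for each case: P(data | box A) = (8/12)(4/12)(4/12)(8/12) = 0.049383; P(data | box B) = (2/9)(7/9)(7/9)(2/9) = 0.029873; P(data | box C) = (1/6)(5/6)(5/6)(1/6) = 0.01929.
The prior-weighted likelihoods are 4/11 · 0.049383 = 0.017957, 4/11 · 0.029873 = 0.010863, 3/11 · 0.01929 = 0.0052609; with total 0.034081.
So P(box A | data) = (0.017957) / (0.034081) = 0.5269.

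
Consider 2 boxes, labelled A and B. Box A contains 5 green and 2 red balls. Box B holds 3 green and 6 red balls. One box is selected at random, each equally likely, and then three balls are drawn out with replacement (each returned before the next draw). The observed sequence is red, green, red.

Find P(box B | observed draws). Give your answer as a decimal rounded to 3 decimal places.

For each hypothesis, P(data | H) works out to: P(data | box A) = (2/7)(5/7)(2/7) = 0.058309; P(data | box B) = (6/9)(3/9)(6/9) = 0.14815.
Multiplying each by its prior: 1/2 · 0.058309 = 0.029155, 1/2 · 0.14815 = 0.074074; these sum to 0.10323.
By Bayes' rule, P(box B | data) = (0.074074) / (0.10323) = 0.71757.

0.718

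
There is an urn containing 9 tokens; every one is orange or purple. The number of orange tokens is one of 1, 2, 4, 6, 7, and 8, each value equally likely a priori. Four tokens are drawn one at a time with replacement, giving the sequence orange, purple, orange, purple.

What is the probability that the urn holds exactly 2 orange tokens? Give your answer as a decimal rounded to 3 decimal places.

0.158

Compute the likelihood of the observed sequence for each case: P(data | r = 1) = (1/9)(8/9)(1/9)(8/9) = 0.0097546; P(data | r = 2) = (2/9)(7/9)(2/9)(7/9) = 0.029873; P(data | r = 4) = (4/9)(5/9)(4/9)(5/9) = 0.060966; P(data | r = 6) = (6/9)(3/9)(6/9)(3/9) = 0.049383; P(data | r = 7) = (7/9)(2/9)(7/9)(2/9) = 0.029873; P(data | r = 8) = (8/9)(1/9)(8/9)(1/9) = 0.0097546.
Weighting by the prior gives 1/6 · 0.0097546 = 0.0016258, 1/6 · 0.029873 = 0.0049789, 1/6 · 0.060966 = 0.010161, 1/6 · 0.049383 = 0.0082305, 1/6 · 0.029873 = 0.0049789, 1/6 · 0.0097546 = 0.0016258; with total 0.031601.
So P(r = 2 | data) = (0.0049789) / (0.031601) = 0.15756.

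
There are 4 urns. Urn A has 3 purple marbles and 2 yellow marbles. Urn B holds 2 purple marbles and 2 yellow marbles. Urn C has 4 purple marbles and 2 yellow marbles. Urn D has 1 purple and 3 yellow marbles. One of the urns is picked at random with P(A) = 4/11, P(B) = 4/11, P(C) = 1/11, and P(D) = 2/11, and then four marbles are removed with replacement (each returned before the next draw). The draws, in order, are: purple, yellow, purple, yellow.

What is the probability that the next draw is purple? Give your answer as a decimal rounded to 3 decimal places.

The likelihood of the observed sequence under each hypothesis: P(data | urn A) = (3/5)(2/5)(3/5)(2/5) = 0.0576; P(data | urn B) = (2/4)(2/4)(2/4)(2/4) = 0.0625; P(data | urn C) = (4/6)(2/6)(4/6)(2/6) = 0.049383; P(data | urn D) = (1/4)(3/4)(1/4)(3/4) = 0.035156.
Weighting by the prior gives 4/11 · 0.0576 = 0.020945, 4/11 · 0.0625 = 0.022727, 1/11 · 0.049383 = 0.0044893, 2/11 · 0.035156 = 0.006392; summing to 0.054554.
Normalising, the posterior is P(urn A | data) = 0.38394, P(urn B | data) = 0.4166, P(urn C | data) = 0.082291, P(urn D | data) = 0.11717.
The predictive probability is P(purple next | data) = (3/5)(0.38394) + (1/2)(0.4166) + (2/3)(0.082291) + (1/4)(0.11717) = 0.52282.

0.523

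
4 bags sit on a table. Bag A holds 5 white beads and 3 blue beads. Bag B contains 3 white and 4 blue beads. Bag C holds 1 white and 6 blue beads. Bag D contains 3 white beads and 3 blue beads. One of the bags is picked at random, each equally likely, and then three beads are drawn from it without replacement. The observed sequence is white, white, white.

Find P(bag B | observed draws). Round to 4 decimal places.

0.1111

Under each hypothesis, the probability of the observed sequence is: P(data | bag A) = (5/8)(4/7)(3/6) = 5/28; P(data | bag B) = (3/7)(2/6)(1/5) = 1/35; P(data | bag C) = (1/7)(0/6) = 0; P(data | bag D) = (3/6)(2/5)(1/4) = 1/20.
The prior-weighted likelihoods are 1/4 · 5/28 = 5/112, 1/4 · 1/35 = 1/140, 1/4 · 0 = 0, 1/4 · 1/20 = 1/80; with total 9/140.
So P(bag B | data) = (1/140) / (9/140) = 1/9.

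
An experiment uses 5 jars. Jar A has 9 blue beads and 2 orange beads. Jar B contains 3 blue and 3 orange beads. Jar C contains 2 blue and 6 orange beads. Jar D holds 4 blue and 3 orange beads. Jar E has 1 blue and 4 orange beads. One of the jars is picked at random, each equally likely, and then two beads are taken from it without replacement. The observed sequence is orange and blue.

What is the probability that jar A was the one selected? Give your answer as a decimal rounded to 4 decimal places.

0.1406

The likelihood of the observed sequence under each hypothesis: P(data | jar A) = (2/11)(9/10) = 9/55; P(data | jar B) = (3/6)(3/5) = 3/10; P(data | jar C) = (6/8)(2/7) = 3/14; P(data | jar D) = (3/7)(4/6) = 2/7; P(data | jar E) = (4/5)(1/4) = 1/5.
The prior-weighted likelihoods are 1/5 · 9/55 = 9/275, 1/5 · 3/10 = 3/50, 1/5 · 3/14 = 3/70, 1/5 · 2/7 = 2/35, 1/5 · 1/5 = 1/25; these sum to 64/275.
So P(jar A | data) = (9/275) / (64/275) = 9/64.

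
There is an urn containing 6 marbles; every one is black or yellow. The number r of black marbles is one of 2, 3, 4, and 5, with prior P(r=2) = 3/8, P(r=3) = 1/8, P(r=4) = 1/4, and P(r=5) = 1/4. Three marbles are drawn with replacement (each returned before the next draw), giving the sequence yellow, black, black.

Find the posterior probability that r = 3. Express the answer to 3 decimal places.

The likelihood of the observed sequence under each hypothesis: P(data | r = 2) = (4/6)(2/6)(2/6) = 2/27; P(data | r = 3) = (3/6)(3/6)(3/6) = 1/8; P(data | r = 4) = (2/6)(4/6)(4/6) = 4/27; P(data | r = 5) = (1/6)(5/6)(5/6) = 25/216.
The prior-weighted likelihoods are 3/8 · 2/27 = 1/36, 1/8 · 1/8 = 1/64, 1/4 · 4/27 = 1/27, 1/4 · 25/216 = 25/864; these sum to 7/64.
By Bayes' rule, P(r = 3 | data) = (1/64) / (7/64) = 1/7.

0.143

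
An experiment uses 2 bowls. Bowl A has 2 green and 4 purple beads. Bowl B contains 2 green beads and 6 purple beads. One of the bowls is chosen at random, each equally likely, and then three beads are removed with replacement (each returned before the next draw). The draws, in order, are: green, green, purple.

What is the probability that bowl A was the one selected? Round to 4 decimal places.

0.6124

The likelihood of the observed sequence under each hypothesis: P(data | bowl A) = (2/6)(2/6)(4/6) = 0.074074; P(data | bowl B) = (2/8)(2/8)(6/8) = 0.046875.
Weighting by the prior gives 1/2 · 0.074074 = 0.037037, 1/2 · 0.046875 = 0.023438; summing to 0.060475.
Therefore the posterior P(bowl A | data) = (0.037037) / (0.060475) = 0.61244.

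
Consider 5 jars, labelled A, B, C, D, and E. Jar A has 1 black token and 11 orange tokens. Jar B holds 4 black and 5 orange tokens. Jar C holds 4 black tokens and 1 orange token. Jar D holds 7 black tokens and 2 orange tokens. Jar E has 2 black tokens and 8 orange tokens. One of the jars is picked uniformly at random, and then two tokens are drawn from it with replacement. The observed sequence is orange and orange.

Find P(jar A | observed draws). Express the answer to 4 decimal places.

For each hypothesis, P(data | H) works out to: P(data | jar A) = (11/12)(11/12) = 0.84028; P(data | jar B) = (5/9)(5/9) = 0.30864; P(data | jar C) = (1/5)(1/5) = 0.04; P(data | jar D) = (2/9)(2/9) = 0.049383; P(data | jar E) = (8/10)(8/10) = 0.64.
The prior-weighted likelihoods are 1/5 · 0.84028 = 0.16806, 1/5 · 0.30864 = 0.061728, 1/5 · 0.04 = 0.008, 1/5 · 0.049383 = 0.0098765, 1/5 · 0.64 = 0.128; summing to 0.37566.
By Bayes' rule, P(jar A | data) = (0.16806) / (0.37566) = 0.44736.

0.4474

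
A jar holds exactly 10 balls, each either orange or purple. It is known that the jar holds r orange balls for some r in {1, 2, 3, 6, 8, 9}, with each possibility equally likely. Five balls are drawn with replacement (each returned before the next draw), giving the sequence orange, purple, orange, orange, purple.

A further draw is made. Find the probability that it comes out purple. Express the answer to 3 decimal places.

The likelihood of the observed sequence under each hypothesis: P(data | r = 1) = (1/10)(9/10)(1/10)(1/10)(9/10) = 0.00081; P(data | r = 2) = (2/10)(8/10)(2/10)(2/10)(8/10) = 0.00512; P(data | r = 3) = (3/10)(7/10)(3/10)(3/10)(7/10) = 0.01323; P(data | r = 6) = (6/10)(4/10)(6/10)(6/10)(4/10) = 0.03456; P(data | r = 8) = (8/10)(2/10)(8/10)(8/10)(2/10) = 0.02048; P(data | r = 9) = (9/10)(1/10)(9/10)(9/10)(1/10) = 0.00729.
The prior-weighted likelihoods are 1/6 · 0.00081 = 0.000135, 1/6 · 0.00512 = 0.00085333, 1/6 · 0.01323 = 0.002205, 1/6 · 0.03456 = 0.00576, 1/6 · 0.02048 = 0.0034133, 1/6 · 0.00729 = 0.001215; these sum to 0.013582.
The posterior is then P(r = 1 | data) = 0.0099399, P(r = 2 | data) = 0.06283, P(r = 3 | data) = 0.16235, P(r = 6 | data) = 0.4241, P(r = 8 | data) = 0.25132, P(r = 9 | data) = 0.089459.
The predictive probability is P(purple next | data) = (9/10)(0.0099399) + (4/5)(0.06283) + (7/10)(0.16235) + (2/5)(0.4241) + (1/5)(0.25132) + (1/10)(0.089459) = 0.40171.

0.402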